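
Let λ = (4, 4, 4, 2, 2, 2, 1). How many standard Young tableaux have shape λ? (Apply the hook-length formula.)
# SYT of shape (4, 4, 4, 2, 2, 2, 1) = 9699690

Hook-length formula: f^λ = n! / Π hook(c), product over all cells c of the Young diagram. For λ = (4, 4, 4, 2, 2, 2, 1), n = 19 boxes. Hook lengths by row (left-to-right, top-to-bottom): [10, 8, 4, 3]; [9, 7, 3, 2]; [8, 6, 2, 1]; [5, 3]; [4, 2]; [3, 1]; [1]. Product of hooks = 12541132800. So f^λ = 19! / 12541132800 = 121645100408832000 / 12541132800 = 9699690.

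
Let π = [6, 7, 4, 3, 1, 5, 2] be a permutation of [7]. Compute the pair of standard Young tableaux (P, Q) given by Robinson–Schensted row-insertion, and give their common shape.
P = [1, 2] / [3, 5] / [4, 7] / [6];  Q = [1, 2] / [3, 6] / [4, 7] / [5];  common shape = (2, 2, 2, 1)

Row-insert the values π_1, π_2, … into P one at a time, bumping the leftmost entry strictly greater than the inserted value down to the next row. The recording tableau Q records, in position (i, j), the step at which that cell was added to P.
  Insert 6 (step 1): P = [6];  Q = [1]
  Insert 7 (step 2): P = [6, 7];  Q = [1, 2]
  Insert 4 (step 3): P = [4, 7] / [6];  Q = [1, 2] / [3]
  Insert 3 (step 4): P = [3, 7] / [4] / [6];  Q = [1, 2] / [3] / [4]
  Insert 1 (step 5): P = [1, 7] / [3] / [4] / [6];  Q = [1, 2] / [3] / [4] / [5]
  Insert 5 (step 6): P = [1, 5] / [3, 7] / [4] / [6];  Q = [1, 2] / [3, 6] / [4] / [5]
  Insert 2 (step 7): P = [1, 2] / [3, 5] / [4, 7] / [6];  Q = [1, 2] / [3, 6] / [4, 7] / [5]
Final shape: (2, 2, 2, 1).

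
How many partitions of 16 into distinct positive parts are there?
q(16) = 32

List partitions of 16 into distinct parts: 16, 15+1, 14+2, 13+3, 13+2+1, 12+4, 12+3+1, 11+5, 11+4+1, 11+3+2, 10+6, 10+5+1, 10+4+2, 10+3+2+1, 9+7, 9+6+1, 9+5+2, 9+4+3, 9+4+2+1, 8+7+1, 8+6+2, 8+5+3, 8+5+2+1, 8+4+3+1, 7+6+3, 7+6+2+1, 7+5+4, 7+5+3+1, 7+4+3+2, 6+5+4+1, … (32 total). There are q(16) = 32. (Euler: this equals the number of odd-part partitions of 16.)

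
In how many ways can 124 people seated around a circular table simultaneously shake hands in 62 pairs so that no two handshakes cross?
C_62 = 24139737743045626825711458546273312

These noncrossing handshakes are counted by the Catalan number C_n = (1/(n + 1)) · C(2n, n). For n = 62: C_62 = (1/63) · C(124, 62) = 1520803477811874490019821888415218656/63 = 24139737743045626825711458546273312.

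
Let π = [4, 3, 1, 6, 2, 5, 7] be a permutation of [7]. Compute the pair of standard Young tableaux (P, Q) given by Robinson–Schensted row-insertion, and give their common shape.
P = [1, 2, 5, 7] / [3, 6] / [4];  Q = [1, 4, 6, 7] / [2, 5] / [3];  common shape = (4, 2, 1)

Row-insert the values π_1, π_2, … into P one at a time, bumping the leftmost entry strictly greater than the inserted value down to the next row. The recording tableau Q records, in position (i, j), the step at which that cell was added to P.
  Insert 4 (step 1): P = [4];  Q = [1]
  Insert 3 (step 2): P = [3] / [4];  Q = [1] / [2]
  Insert 1 (step 3): P = [1] / [3] / [4];  Q = [1] / [2] / [3]
  Insert 6 (step 4): P = [1, 6] / [3] / [4];  Q = [1, 4] / [2] / [3]
  Insert 2 (step 5): P = [1, 2] / [3, 6] / [4];  Q = [1, 4] / [2, 5] / [3]
  Insert 5 (step 6): P = [1, 2, 5] / [3, 6] / [4];  Q = [1, 4, 6] / [2, 5] / [3]
  Insert 7 (step 7): P = [1, 2, 5, 7] / [3, 6] / [4];  Q = [1, 4, 6, 7] / [2, 5] / [3]
Final shape: (4, 2, 1).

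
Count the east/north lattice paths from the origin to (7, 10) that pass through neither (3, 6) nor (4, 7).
Number of paths = 10328

Inclusion–exclusion. Total paths: C(17, 7) = 19448. Through P₁: C(9, 3)·C(8, 4) = 5880. Through P₂: C(11, 4)·C(6, 3) = 6600. Since P₁ is strictly southwest of P₂, a monotone path through both must visit P₁ then P₂; paths through both = C(9, 3)·C(2, 1)·C(6, 3) = 3360. Avoid both = 19448 − 5880 − 6600 + 3360 = 10328.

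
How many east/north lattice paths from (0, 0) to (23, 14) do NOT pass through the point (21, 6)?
Number of paths = 6093766350

Total paths from (0, 0) to (23, 14): C(37, 23) = 6107086800. Paths through (21, 6): (paths (0, 0) → (21, 6)) × (paths (21, 6) → (23, 14)) = C(27, 21) · C(10, 2) = 296010 · 45 = 13320450. Avoidance count = 6107086800 − 13320450 = 6093766350.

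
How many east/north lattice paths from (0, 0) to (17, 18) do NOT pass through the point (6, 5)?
Number of paths = 3384349122

Total paths from (0, 0) to (17, 18): C(35, 17) = 4537567650. Paths through (6, 5): (paths (0, 0) → (6, 5)) × (paths (6, 5) → (17, 18)) = C(11, 6) · C(24, 11) = 462 · 2496144 = 1153218528. Avoidance count = 4537567650 − 1153218528 = 3384349122.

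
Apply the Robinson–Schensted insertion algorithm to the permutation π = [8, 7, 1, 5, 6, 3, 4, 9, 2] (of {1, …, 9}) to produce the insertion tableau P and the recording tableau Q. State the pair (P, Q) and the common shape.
P = [1, 2, 4, 9] / [3, 6] / [5] / [7] / [8];  Q = [1, 4, 5, 8] / [2, 7] / [3] / [6] / [9];  common shape = (4, 2, 1, 1, 1)

Row-insert the values π_1, π_2, … into P one at a time, bumping the leftmost entry strictly greater than the inserted value down to the next row. The recording tableau Q records, in position (i, j), the step at which that cell was added to P.
  Insert 8 (step 1): P = [8];  Q = [1]
  Insert 7 (step 2): P = [7] / [8];  Q = [1] / [2]
  Insert 1 (step 3): P = [1] / [7] / [8];  Q = [1] / [2] / [3]
  Insert 5 (step 4): P = [1, 5] / [7] / [8];  Q = [1, 4] / [2] / [3]
  Insert 6 (step 5): P = [1, 5, 6] / [7] / [8];  Q = [1, 4, 5] / [2] / [3]
  Insert 3 (step 6): P = [1, 3, 6] / [5] / [7] / [8];  Q = [1, 4, 5] / [2] / [3] / [6]
  Insert 4 (step 7): P = [1, 3, 4] / [5, 6] / [7] / [8];  Q = [1, 4, 5] / [2, 7] / [3] / [6]
  Insert 9 (step 8): P = [1, 3, 4, 9] / [5, 6] / [7] / [8];  Q = [1, 4, 5, 8] / [2, 7] / [3] / [6]
  Insert 2 (step 9): P = [1, 2, 4, 9] / [3, 6] / [5] / [7] / [8];  Q = [1, 4, 5, 8] / [2, 7] / [3] / [6] / [9]
Final shape: (4, 2, 1, 1, 1).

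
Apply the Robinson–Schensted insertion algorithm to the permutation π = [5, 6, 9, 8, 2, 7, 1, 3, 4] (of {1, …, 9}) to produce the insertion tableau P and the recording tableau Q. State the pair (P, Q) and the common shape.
P = [1, 3, 4] / [2, 6, 7] / [5, 8] / [9];  Q = [1, 2, 3] / [4, 6, 9] / [5, 8] / [7];  common shape = (3, 3, 2, 1)

Row-insert the values π_1, π_2, … into P one at a time, bumping the leftmost entry strictly greater than the inserted value down to the next row. The recording tableau Q records, in position (i, j), the step at which that cell was added to P.
  Insert 5 (step 1): P = [5];  Q = [1]
  Insert 6 (step 2): P = [5, 6];  Q = [1, 2]
  Insert 9 (step 3): P = [5, 6, 9];  Q = [1, 2, 3]
  Insert 8 (step 4): P = [5, 6, 8] / [9];  Q = [1, 2, 3] / [4]
  Insert 2 (step 5): P = [2, 6, 8] / [5] / [9];  Q = [1, 2, 3] / [4] / [5]
  Insert 7 (step 6): P = [2, 6, 7] / [5, 8] / [9];  Q = [1, 2, 3] / [4, 6] / [5]
  Insert 1 (step 7): P = [1, 6, 7] / [2, 8] / [5] / [9];  Q = [1, 2, 3] / [4, 6] / [5] / [7]
  Insert 3 (step 8): P = [1, 3, 7] / [2, 6] / [5, 8] / [9];  Q = [1, 2, 3] / [4, 6] / [5, 8] / [7]
  Insert 4 (step 9): P = [1, 3, 4] / [2, 6, 7] / [5, 8] / [9];  Q = [1, 2, 3] / [4, 6, 9] / [5, 8] / [7]
Final shape: (3, 3, 2, 1).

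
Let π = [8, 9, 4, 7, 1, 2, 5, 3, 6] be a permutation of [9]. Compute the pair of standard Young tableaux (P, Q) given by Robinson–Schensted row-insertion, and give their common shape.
P = [1, 2, 3, 6] / [4, 5] / [7, 9] / [8];  Q = [1, 2, 7, 9] / [3, 4] / [5, 6] / [8];  common shape = (4, 2, 2, 1)

Row-insert the values π_1, π_2, … into P one at a time, bumping the leftmost entry strictly greater than the inserted value down to the next row. The recording tableau Q records, in position (i, j), the step at which that cell was added to P.
  Insert 8 (step 1): P = [8];  Q = [1]
  Insert 9 (step 2): P = [8, 9];  Q = [1, 2]
  Insert 4 (step 3): P = [4, 9] / [8];  Q = [1, 2] / [3]
  Insert 7 (step 4): P = [4, 7] / [8, 9];  Q = [1, 2] / [3, 4]
  Insert 1 (step 5): P = [1, 7] / [4, 9] / [8];  Q = [1, 2] / [3, 4] / [5]
  Insert 2 (step 6): P = [1, 2] / [4, 7] / [8, 9];  Q = [1, 2] / [3, 4] / [5, 6]
  Insert 5 (step 7): P = [1, 2, 5] / [4, 7] / [8, 9];  Q = [1, 2, 7] / [3, 4] / [5, 6]
  Insert 3 (step 8): P = [1, 2, 3] / [4, 5] / [7, 9] / [8];  Q = [1, 2, 7] / [3, 4] / [5, 6] / [8]
  Insert 6 (step 9): P = [1, 2, 3, 6] / [4, 5] / [7, 9] / [8];  Q = [1, 2, 7, 9] / [3, 4] / [5, 6] / [8]
Final shape: (4, 2, 2, 1).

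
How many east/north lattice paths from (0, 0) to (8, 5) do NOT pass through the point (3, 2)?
Number of paths = 727

Total paths from (0, 0) to (8, 5): C(13, 8) = 1287. Paths through (3, 2): (paths (0, 0) → (3, 2)) × (paths (3, 2) → (8, 5)) = C(5, 3) · C(8, 5) = 10 · 56 = 560. Avoidance count = 1287 − 560 = 727.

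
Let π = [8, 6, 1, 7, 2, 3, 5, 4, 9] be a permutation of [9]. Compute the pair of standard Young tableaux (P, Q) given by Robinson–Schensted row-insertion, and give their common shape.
P = [1, 2, 3, 4, 9] / [5, 7] / [6] / [8];  Q = [1, 4, 6, 7, 9] / [2, 5] / [3] / [8];  common shape = (5, 2, 1, 1)

Row-insert the values π_1, π_2, … into P one at a time, bumping the leftmost entry strictly greater than the inserted value down to the next row. The recording tableau Q records, in position (i, j), the step at which that cell was added to P.
  Insert 8 (step 1): P = [8];  Q = [1]
  Insert 6 (step 2): P = [6] / [8];  Q = [1] / [2]
  Insert 1 (step 3): P = [1] / [6] / [8];  Q = [1] / [2] / [3]
  Insert 7 (step 4): P = [1, 7] / [6] / [8];  Q = [1, 4] / [2] / [3]
  Insert 2 (step 5): P = [1, 2] / [6, 7] / [8];  Q = [1, 4] / [2, 5] / [3]
  Insert 3 (step 6): P = [1, 2, 3] / [6, 7] / [8];  Q = [1, 4, 6] / [2, 5] / [3]
  Insert 5 (step 7): P = [1, 2, 3, 5] / [6, 7] / [8];  Q = [1, 4, 6, 7] / [2, 5] / [3]
  Insert 4 (step 8): P = [1, 2, 3, 4] / [5, 7] / [6] / [8];  Q = [1, 4, 6, 7] / [2, 5] / [3] / [8]
  Insert 9 (step 9): P = [1, 2, 3, 4, 9] / [5, 7] / [6] / [8];  Q = [1, 4, 6, 7, 9] / [2, 5] / [3] / [8]
Final shape: (5, 2, 1, 1).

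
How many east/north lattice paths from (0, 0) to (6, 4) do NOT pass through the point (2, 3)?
Number of paths = 160

Total paths from (0, 0) to (6, 4): C(10, 6) = 210. Paths through (2, 3): (paths (0, 0) → (2, 3)) × (paths (2, 3) → (6, 4)) = C(5, 2) · C(5, 4) = 10 · 5 = 50. Avoidance count = 210 − 50 = 160.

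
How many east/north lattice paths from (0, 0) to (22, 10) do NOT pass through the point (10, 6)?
Number of paths = 49937680

Total paths from (0, 0) to (22, 10): C(32, 22) = 64512240. Paths through (10, 6): (paths (0, 0) → (10, 6)) × (paths (10, 6) → (22, 10)) = C(16, 10) · C(16, 12) = 8008 · 1820 = 14574560. Avoidance count = 64512240 − 14574560 = 49937680.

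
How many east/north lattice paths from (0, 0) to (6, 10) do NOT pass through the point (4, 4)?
Number of paths = 6048

Total paths from (0, 0) to (6, 10): C(16, 6) = 8008. Paths through (4, 4): (paths (0, 0) → (4, 4)) × (paths (4, 4) → (6, 10)) = C(8, 4) · C(8, 2) = 70 · 28 = 1960. Avoidance count = 8008 − 1960 = 6048.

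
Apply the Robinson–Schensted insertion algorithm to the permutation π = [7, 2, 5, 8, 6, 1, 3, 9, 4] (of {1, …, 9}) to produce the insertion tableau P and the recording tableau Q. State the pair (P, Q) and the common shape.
P = [1, 3, 4, 9] / [2, 5, 6] / [7, 8];  Q = [1, 3, 4, 8] / [2, 5, 9] / [6, 7];  common shape = (4, 3, 2)

Row-insert the values π_1, π_2, … into P one at a time, bumping the leftmost entry strictly greater than the inserted value down to the next row. The recording tableau Q records, in position (i, j), the step at which that cell was added to P.
  Insert 7 (step 1): P = [7];  Q = [1]
  Insert 2 (step 2): P = [2] / [7];  Q = [1] / [2]
  Insert 5 (step 3): P = [2, 5] / [7];  Q = [1, 3] / [2]
  Insert 8 (step 4): P = [2, 5, 8] / [7];  Q = [1, 3, 4] / [2]
  Insert 6 (step 5): P = [2, 5, 6] / [7, 8];  Q = [1, 3, 4] / [2, 5]
  Insert 1 (step 6): P = [1, 5, 6] / [2, 8] / [7];  Q = [1, 3, 4] / [2, 5] / [6]
  Insert 3 (step 7): P = [1, 3, 6] / [2, 5] / [7, 8];  Q = [1, 3, 4] / [2, 5] / [6, 7]
  Insert 9 (step 8): P = [1, 3, 6, 9] / [2, 5] / [7, 8];  Q = [1, 3, 4, 8] / [2, 5] / [6, 7]
  Insert 4 (step 9): P = [1, 3, 4, 9] / [2, 5, 6] / [7, 8];  Q = [1, 3, 4, 8] / [2, 5, 9] / [6, 7]
Final shape: (4, 3, 2).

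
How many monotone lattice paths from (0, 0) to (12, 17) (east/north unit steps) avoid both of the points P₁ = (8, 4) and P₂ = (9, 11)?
Number of paths = 36941835

Inclusion–exclusion. Total paths: C(29, 12) = 51895935. Through P₁: C(12, 8)·C(17, 4) = 1178100. Through P₂: C(20, 9)·C(9, 3) = 14108640. Since P₁ is strictly southwest of P₂, a monotone path through both must visit P₁ then P₂; paths through both = C(12, 8)·C(8, 1)·C(9, 3) = 332640. Avoid both = 51895935 − 1178100 − 14108640 + 332640 = 36941835.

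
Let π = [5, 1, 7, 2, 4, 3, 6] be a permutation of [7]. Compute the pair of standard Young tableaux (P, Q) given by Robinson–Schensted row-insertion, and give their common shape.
P = [1, 2, 3, 6] / [4, 7] / [5];  Q = [1, 3, 5, 7] / [2, 4] / [6];  common shape = (4, 2, 1)

Row-insert the values π_1, π_2, … into P one at a time, bumping the leftmost entry strictly greater than the inserted value down to the next row. The recording tableau Q records, in position (i, j), the step at which that cell was added to P.
  Insert 5 (step 1): P = [5];  Q = [1]
  Insert 1 (step 2): P = [1] / [5];  Q = [1] / [2]
  Insert 7 (step 3): P = [1, 7] / [5];  Q = [1, 3] / [2]
  Insert 2 (step 4): P = [1, 2] / [5, 7];  Q = [1, 3] / [2, 4]
  Insert 4 (step 5): P = [1, 2, 4] / [5, 7];  Q = [1, 3, 5] / [2, 4]
  Insert 3 (step 6): P = [1, 2, 3] / [4, 7] / [5];  Q = [1, 3, 5] / [2, 4] / [6]
  Insert 6 (step 7): P = [1, 2, 3, 6] / [4, 7] / [5];  Q = [1, 3, 5, 7] / [2, 4] / [6]
Final shape: (4, 2, 1).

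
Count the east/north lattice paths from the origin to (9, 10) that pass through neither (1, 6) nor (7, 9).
Number of paths = 56357

Inclusion–exclusion. Total paths: C(19, 9) = 92378. Through P₁: C(7, 1)·C(12, 8) = 3465. Through P₂: C(16, 7)·C(3, 2) = 34320. Since P₁ is strictly southwest of P₂, a monotone path through both must visit P₁ then P₂; paths through both = C(7, 1)·C(9, 6)·C(3, 2) = 1764. Avoid both = 92378 − 3465 − 34320 + 1764 = 56357.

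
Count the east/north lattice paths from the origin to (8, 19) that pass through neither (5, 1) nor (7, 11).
Number of paths = 1929243

Inclusion–exclusion. Total paths: C(27, 8) = 2220075. Through P₁: C(6, 5)·C(21, 3) = 7980. Through P₂: C(18, 7)·C(9, 1) = 286416. Since P₁ is strictly southwest of P₂, a monotone path through both must visit P₁ then P₂; paths through both = C(6, 5)·C(12, 2)·C(9, 1) = 3564. Avoid both = 2220075 − 7980 − 286416 + 3564 = 1929243.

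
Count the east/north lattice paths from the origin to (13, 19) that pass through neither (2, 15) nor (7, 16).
Number of paths = 326663316

Inclusion–exclusion. Total paths: C(32, 13) = 347373600. Through P₁: C(17, 2)·C(15, 11) = 185640. Through P₂: C(23, 7)·C(9, 6) = 20593188. Since P₁ is strictly southwest of P₂, a monotone path through both must visit P₁ then P₂; paths through both = C(17, 2)·C(6, 5)·C(9, 6) = 68544. Avoid both = 347373600 − 185640 − 20593188 + 68544 = 326663316.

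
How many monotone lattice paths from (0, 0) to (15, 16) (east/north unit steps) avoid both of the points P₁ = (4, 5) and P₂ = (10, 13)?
Number of paths = 168777235

Inclusion–exclusion. Total paths: C(31, 15) = 300540195. Through P₁: C(9, 4)·C(22, 11) = 88884432. Through P₂: C(23, 10)·C(8, 5) = 64067696. Since P₁ is strictly southwest of P₂, a monotone path through both must visit P₁ then P₂; paths through both = C(9, 4)·C(14, 6)·C(8, 5) = 21189168. Avoid both = 300540195 − 88884432 − 64067696 + 21189168 = 168777235.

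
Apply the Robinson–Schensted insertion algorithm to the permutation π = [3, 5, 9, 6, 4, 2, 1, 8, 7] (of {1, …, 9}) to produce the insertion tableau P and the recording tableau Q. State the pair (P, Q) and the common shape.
P = [1, 4, 6, 7] / [2, 8] / [3] / [5] / [9];  Q = [1, 2, 3, 8] / [4, 9] / [5] / [6] / [7];  common shape = (4, 2, 1, 1, 1)

Row-insert the values π_1, π_2, … into P one at a time, bumping the leftmost entry strictly greater than the inserted value down to the next row. The recording tableau Q records, in position (i, j), the step at which that cell was added to P.
  Insert 3 (step 1): P = [3];  Q = [1]
  Insert 5 (step 2): P = [3, 5];  Q = [1, 2]
  Insert 9 (step 3): P = [3, 5, 9];  Q = [1, 2, 3]
  Insert 6 (step 4): P = [3, 5, 6] / [9];  Q = [1, 2, 3] / [4]
  Insert 4 (step 5): P = [3, 4, 6] / [5] / [9];  Q = [1, 2, 3] / [4] / [5]
  Insert 2 (step 6): P = [2, 4, 6] / [3] / [5] / [9];  Q = [1, 2, 3] / [4] / [5] / [6]
  Insert 1 (step 7): P = [1, 4, 6] / [2] / [3] / [5] / [9];  Q = [1, 2, 3] / [4] / [5] / [6] / [7]
  Insert 8 (step 8): P = [1, 4, 6, 8] / [2] / [3] / [5] / [9];  Q = [1, 2, 3, 8] / [4] / [5] / [6] / [7]
  Insert 7 (step 9): P = [1, 4, 6, 7] / [2, 8] / [3] / [5] / [9];  Q = [1, 2, 3, 8] / [4, 9] / [5] / [6] / [7]
Final shape: (4, 2, 1, 1, 1).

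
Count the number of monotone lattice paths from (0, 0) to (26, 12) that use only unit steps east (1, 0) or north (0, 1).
Number of paths = 2707475148

A monotone lattice path from (0, 0) to (26, 12) consists of 26 east steps and 12 north steps in some order, so it is determined by which 26 of the 38 steps are east. The count is C(38, 26) = 2707475148.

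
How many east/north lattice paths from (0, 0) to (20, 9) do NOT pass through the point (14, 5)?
Number of paths = 7573125

Total paths from (0, 0) to (20, 9): C(29, 20) = 10015005. Paths through (14, 5): (paths (0, 0) → (14, 5)) × (paths (14, 5) → (20, 9)) = C(19, 14) · C(10, 6) = 11628 · 210 = 2441880. Avoidance count = 10015005 − 2441880 = 7573125.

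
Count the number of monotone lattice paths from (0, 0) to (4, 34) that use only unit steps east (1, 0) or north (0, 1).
Number of paths = 73815

A monotone lattice path from (0, 0) to (4, 34) consists of 4 east steps and 34 north steps in some order, so it is determined by which 4 of the 38 steps are east. The count is C(38, 4) = 73815.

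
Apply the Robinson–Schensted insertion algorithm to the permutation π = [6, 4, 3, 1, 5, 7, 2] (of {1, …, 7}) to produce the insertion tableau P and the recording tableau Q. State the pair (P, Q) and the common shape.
P = [1, 2, 7] / [3, 5] / [4] / [6];  Q = [1, 5, 6] / [2, 7] / [3] / [4];  common shape = (3, 2, 1, 1)

Row-insert the values π_1, π_2, … into P one at a time, bumping the leftmost entry strictly greater than the inserted value down to the next row. The recording tableau Q records, in position (i, j), the step at which that cell was added to P.
  Insert 6 (step 1): P = [6];  Q = [1]
  Insert 4 (step 2): P = [4] / [6];  Q = [1] / [2]
  Insert 3 (step 3): P = [3] / [4] / [6];  Q = [1] / [2] / [3]
  Insert 1 (step 4): P = [1] / [3] / [4] / [6];  Q = [1] / [2] / [3] / [4]
  Insert 5 (step 5): P = [1, 5] / [3] / [4] / [6];  Q = [1, 5] / [2] / [3] / [4]
  Insert 7 (step 6): P = [1, 5, 7] / [3] / [4] / [6];  Q = [1, 5, 6] / [2] / [3] / [4]
  Insert 2 (step 7): P = [1, 2, 7] / [3, 5] / [4] / [6];  Q = [1, 5, 6] / [2, 7] / [3] / [4]
Final shape: (3, 2, 1, 1).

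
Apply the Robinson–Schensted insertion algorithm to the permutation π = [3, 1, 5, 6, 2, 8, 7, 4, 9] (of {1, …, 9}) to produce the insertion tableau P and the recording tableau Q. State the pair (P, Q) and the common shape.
P = [1, 2, 4, 7, 9] / [3, 5, 6] / [8];  Q = [1, 3, 4, 6, 9] / [2, 5, 7] / [8];  common shape = (5, 3, 1)

Row-insert the values π_1, π_2, … into P one at a time, bumping the leftmost entry strictly greater than the inserted value down to the next row. The recording tableau Q records, in position (i, j), the step at which that cell was added to P.
  Insert 3 (step 1): P = [3];  Q = [1]
  Insert 1 (step 2): P = [1] / [3];  Q = [1] / [2]
  Insert 5 (step 3): P = [1, 5] / [3];  Q = [1, 3] / [2]
  Insert 6 (step 4): P = [1, 5, 6] / [3];  Q = [1, 3, 4] / [2]
  Insert 2 (step 5): P = [1, 2, 6] / [3, 5];  Q = [1, 3, 4] / [2, 5]
  Insert 8 (step 6): P = [1, 2, 6, 8] / [3, 5];  Q = [1, 3, 4, 6] / [2, 5]
  Insert 7 (step 7): P = [1, 2, 6, 7] / [3, 5, 8];  Q = [1, 3, 4, 6] / [2, 5, 7]
  Insert 4 (step 8): P = [1, 2, 4, 7] / [3, 5, 6] / [8];  Q = [1, 3, 4, 6] / [2, 5, 7] / [8]
  Insert 9 (step 9): P = [1, 2, 4, 7, 9] / [3, 5, 6] / [8];  Q = [1, 3, 4, 6, 9] / [2, 5, 7] / [8]
Final shape: (5, 3, 1).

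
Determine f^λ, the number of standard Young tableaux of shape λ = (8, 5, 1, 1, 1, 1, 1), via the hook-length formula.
# SYT of shape (8, 5, 1, 1, 1, 1, 1) = 1575288

Hook-length formula: f^λ = n! / Π hook(c), product over all cells c of the Young diagram. For λ = (8, 5, 1, 1, 1, 1, 1), n = 18 boxes. Hook lengths by row (left-to-right, top-to-bottom): [14, 8, 7, 6, 5, 3, 2, 1]; [10, 4, 3, 2, 1]; [5]; [4]; [3]; [2]; [1]. Product of hooks = 4064256000. So f^λ = 18! / 4064256000 = 6402373705728000 / 4064256000 = 1575288.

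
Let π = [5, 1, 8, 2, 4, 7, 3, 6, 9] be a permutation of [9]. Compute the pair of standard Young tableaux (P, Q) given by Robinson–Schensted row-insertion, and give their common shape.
P = [1, 2, 3, 6, 9] / [4, 7] / [5, 8];  Q = [1, 3, 5, 6, 9] / [2, 4] / [7, 8];  common shape = (5, 2, 2)

Row-insert the values π_1, π_2, … into P one at a time, bumping the leftmost entry strictly greater than the inserted value down to the next row. The recording tableau Q records, in position (i, j), the step at which that cell was added to P.
  Insert 5 (step 1): P = [5];  Q = [1]
  Insert 1 (step 2): P = [1] / [5];  Q = [1] / [2]
  Insert 8 (step 3): P = [1, 8] / [5];  Q = [1, 3] / [2]
  Insert 2 (step 4): P = [1, 2] / [5, 8];  Q = [1, 3] / [2, 4]
  Insert 4 (step 5): P = [1, 2, 4] / [5, 8];  Q = [1, 3, 5] / [2, 4]
  Insert 7 (step 6): P = [1, 2, 4, 7] / [5, 8];  Q = [1, 3, 5, 6] / [2, 4]
  Insert 3 (step 7): P = [1, 2, 3, 7] / [4, 8] / [5];  Q = [1, 3, 5, 6] / [2, 4] / [7]
  Insert 6 (step 8): P = [1, 2, 3, 6] / [4, 7] / [5, 8];  Q = [1, 3, 5, 6] / [2, 4] / [7, 8]
  Insert 9 (step 9): P = [1, 2, 3, 6, 9] / [4, 7] / [5, 8];  Q = [1, 3, 5, 6, 9] / [2, 4] / [7, 8]
Final shape: (5, 2, 2).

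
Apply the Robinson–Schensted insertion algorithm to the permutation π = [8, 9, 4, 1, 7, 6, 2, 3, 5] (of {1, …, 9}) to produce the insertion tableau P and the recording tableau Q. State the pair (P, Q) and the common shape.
P = [1, 2, 3, 5] / [4, 6] / [7, 9] / [8];  Q = [1, 2, 8, 9] / [3, 5] / [4, 6] / [7];  common shape = (4, 2, 2, 1)

Row-insert the values π_1, π_2, … into P one at a time, bumping the leftmost entry strictly greater than the inserted value down to the next row. The recording tableau Q records, in position (i, j), the step at which that cell was added to P.
  Insert 8 (step 1): P = [8];  Q = [1]
  Insert 9 (step 2): P = [8, 9];  Q = [1, 2]
  Insert 4 (step 3): P = [4, 9] / [8];  Q = [1, 2] / [3]
  Insert 1 (step 4): P = [1, 9] / [4] / [8];  Q = [1, 2] / [3] / [4]
  Insert 7 (step 5): P = [1, 7] / [4, 9] / [8];  Q = [1, 2] / [3, 5] / [4]
  Insert 6 (step 6): P = [1, 6] / [4, 7] / [8, 9];  Q = [1, 2] / [3, 5] / [4, 6]
  Insert 2 (step 7): P = [1, 2] / [4, 6] / [7, 9] / [8];  Q = [1, 2] / [3, 5] / [4, 6] / [7]
  Insert 3 (step 8): P = [1, 2, 3] / [4, 6] / [7, 9] / [8];  Q = [1, 2, 8] / [3, 5] / [4, 6] / [7]
  Insert 5 (step 9): P = [1, 2, 3, 5] / [4, 6] / [7, 9] / [8];  Q = [1, 2, 8, 9] / [3, 5] / [4, 6] / [7]
Final shape: (4, 2, 2, 1).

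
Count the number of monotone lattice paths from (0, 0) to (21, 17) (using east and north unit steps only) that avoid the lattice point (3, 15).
Number of paths = 28780988340

Total paths from (0, 0) to (21, 17): C(38, 21) = 28781143380. Paths through (3, 15): (paths (0, 0) → (3, 15)) × (paths (3, 15) → (21, 17)) = C(18, 3) · C(20, 18) = 816 · 190 = 155040. Avoidance count = 28781143380 − 155040 = 28780988340.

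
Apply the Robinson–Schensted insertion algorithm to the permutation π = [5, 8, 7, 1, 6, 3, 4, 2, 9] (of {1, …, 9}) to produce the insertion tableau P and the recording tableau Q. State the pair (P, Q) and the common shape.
P = [1, 2, 4, 9] / [3, 6] / [5] / [7] / [8];  Q = [1, 2, 7, 9] / [3, 5] / [4] / [6] / [8];  common shape = (4, 2, 1, 1, 1)

Row-insert the values π_1, π_2, … into P one at a time, bumping the leftmost entry strictly greater than the inserted value down to the next row. The recording tableau Q records, in position (i, j), the step at which that cell was added to P.
  Insert 5 (step 1): P = [5];  Q = [1]
  Insert 8 (step 2): P = [5, 8];  Q = [1, 2]
  Insert 7 (step 3): P = [5, 7] / [8];  Q = [1, 2] / [3]
  Insert 1 (step 4): P = [1, 7] / [5] / [8];  Q = [1, 2] / [3] / [4]
  Insert 6 (step 5): P = [1, 6] / [5, 7] / [8];  Q = [1, 2] / [3, 5] / [4]
  Insert 3 (step 6): P = [1, 3] / [5, 6] / [7] / [8];  Q = [1, 2] / [3, 5] / [4] / [6]
  Insert 4 (step 7): P = [1, 3, 4] / [5, 6] / [7] / [8];  Q = [1, 2, 7] / [3, 5] / [4] / [6]
  Insert 2 (step 8): P = [1, 2, 4] / [3, 6] / [5] / [7] / [8];  Q = [1, 2, 7] / [3, 5] / [4] / [6] / [8]
  Insert 9 (step 9): P = [1, 2, 4, 9] / [3, 6] / [5] / [7] / [8];  Q = [1, 2, 7, 9] / [3, 5] / [4] / [6] / [8]
Final shape: (4, 2, 1, 1, 1).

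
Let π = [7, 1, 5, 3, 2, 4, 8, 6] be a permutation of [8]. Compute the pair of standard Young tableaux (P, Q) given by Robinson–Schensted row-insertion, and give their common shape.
P = [1, 2, 4, 6] / [3, 8] / [5] / [7];  Q = [1, 3, 6, 7] / [2, 8] / [4] / [5];  common shape = (4, 2, 1, 1)

Row-insert the values π_1, π_2, … into P one at a time, bumping the leftmost entry strictly greater than the inserted value down to the next row. The recording tableau Q records, in position (i, j), the step at which that cell was added to P.
  Insert 7 (step 1): P = [7];  Q = [1]
  Insert 1 (step 2): P = [1] / [7];  Q = [1] / [2]
  Insert 5 (step 3): P = [1, 5] / [7];  Q = [1, 3] / [2]
  Insert 3 (step 4): P = [1, 3] / [5] / [7];  Q = [1, 3] / [2] / [4]
  Insert 2 (step 5): P = [1, 2] / [3] / [5] / [7];  Q = [1, 3] / [2] / [4] / [5]
  Insert 4 (step 6): P = [1, 2, 4] / [3] / [5] / [7];  Q = [1, 3, 6] / [2] / [4] / [5]
  Insert 8 (step 7): P = [1, 2, 4, 8] / [3] / [5] / [7];  Q = [1, 3, 6, 7] / [2] / [4] / [5]
  Insert 6 (step 8): P = [1, 2, 4, 6] / [3, 8] / [5] / [7];  Q = [1, 3, 6, 7] / [2, 8] / [4] / [5]
Final shape: (4, 2, 1, 1).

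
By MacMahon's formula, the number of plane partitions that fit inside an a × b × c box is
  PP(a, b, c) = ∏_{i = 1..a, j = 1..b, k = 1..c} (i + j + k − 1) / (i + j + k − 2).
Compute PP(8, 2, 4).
PP(8, 2, 4) = 70785

Evaluate the triple product over i = 1..8, j = 1..2, k = 1..4. The factors are (2/1) · (3/2) · (4/3) · (5/4) · (3/2) · (4/3) · (5/4) · (6/5) · … (64 factors total). The numerators and denominators telescope so the product is an integer; carrying out the multiplication exactly gives PP(8, 2, 4) = 70785.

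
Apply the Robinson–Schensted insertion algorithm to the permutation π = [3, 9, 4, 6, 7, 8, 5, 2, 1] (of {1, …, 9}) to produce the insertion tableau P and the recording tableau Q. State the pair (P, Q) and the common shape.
P = [1, 4, 5, 7, 8] / [2] / [3] / [6] / [9];  Q = [1, 2, 4, 5, 6] / [3] / [7] / [8] / [9];  common shape = (5, 1, 1, 1, 1)

Row-insert the values π_1, π_2, … into P one at a time, bumping the leftmost entry strictly greater than the inserted value down to the next row. The recording tableau Q records, in position (i, j), the step at which that cell was added to P.
  Insert 3 (step 1): P = [3];  Q = [1]
  Insert 9 (step 2): P = [3, 9];  Q = [1, 2]
  Insert 4 (step 3): P = [3, 4] / [9];  Q = [1, 2] / [3]
  Insert 6 (step 4): P = [3, 4, 6] / [9];  Q = [1, 2, 4] / [3]
  Insert 7 (step 5): P = [3, 4, 6, 7] / [9];  Q = [1, 2, 4, 5] / [3]
  Insert 8 (step 6): P = [3, 4, 6, 7, 8] / [9];  Q = [1, 2, 4, 5, 6] / [3]
  Insert 5 (step 7): P = [3, 4, 5, 7, 8] / [6] / [9];  Q = [1, 2, 4, 5, 6] / [3] / [7]
  Insert 2 (step 8): P = [2, 4, 5, 7, 8] / [3] / [6] / [9];  Q = [1, 2, 4, 5, 6] / [3] / [7] / [8]
  Insert 1 (step 9): P = [1, 4, 5, 7, 8] / [2] / [3] / [6] / [9];  Q = [1, 2, 4, 5, 6] / [3] / [7] / [8] / [9]
Final shape: (5, 1, 1, 1, 1).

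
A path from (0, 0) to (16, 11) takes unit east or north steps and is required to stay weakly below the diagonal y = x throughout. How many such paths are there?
Number of paths = 4601610

By the reflection principle (André's argument), the number of monotone paths to (16, 11) with n ≤ m that never go above y = x is C(27, 16) − C(27, 17) = 13037895 − 8436285 = 4601610.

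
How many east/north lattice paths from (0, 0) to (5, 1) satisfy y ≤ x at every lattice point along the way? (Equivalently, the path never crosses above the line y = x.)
Number of paths = 5

By the reflection principle (André's argument), the number of monotone paths to (5, 1) with n ≤ m that never go above y = x is C(6, 5) − C(6, 6) = 6 − 1 = 5.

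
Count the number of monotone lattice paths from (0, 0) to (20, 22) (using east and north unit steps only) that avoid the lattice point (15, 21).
Number of paths = 480384192060

Total paths from (0, 0) to (20, 22): C(42, 20) = 513791607420. Paths through (15, 21): (paths (0, 0) → (15, 21)) × (paths (15, 21) → (20, 22)) = C(36, 15) · C(6, 5) = 5567902560 · 6 = 33407415360. Avoidance count = 513791607420 − 33407415360 = 480384192060.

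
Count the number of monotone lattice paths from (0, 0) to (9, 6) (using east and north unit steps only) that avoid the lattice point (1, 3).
Number of paths = 4345

Total paths from (0, 0) to (9, 6): C(15, 9) = 5005. Paths through (1, 3): (paths (0, 0) → (1, 3)) × (paths (1, 3) → (9, 6)) = C(4, 1) · C(11, 8) = 4 · 165 = 660. Avoidance count = 5005 − 660 = 4345.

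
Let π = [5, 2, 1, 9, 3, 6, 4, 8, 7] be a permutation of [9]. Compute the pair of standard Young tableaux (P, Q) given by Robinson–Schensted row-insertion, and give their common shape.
P = [1, 3, 4, 7] / [2, 6, 8] / [5, 9];  Q = [1, 4, 6, 8] / [2, 5, 9] / [3, 7];  common shape = (4, 3, 2)

Row-insert the values π_1, π_2, … into P one at a time, bumping the leftmost entry strictly greater than the inserted value down to the next row. The recording tableau Q records, in position (i, j), the step at which that cell was added to P.
  Insert 5 (step 1): P = [5];  Q = [1]
  Insert 2 (step 2): P = [2] / [5];  Q = [1] / [2]
  Insert 1 (step 3): P = [1] / [2] / [5];  Q = [1] / [2] / [3]
  Insert 9 (step 4): P = [1, 9] / [2] / [5];  Q = [1, 4] / [2] / [3]
  Insert 3 (step 5): P = [1, 3] / [2, 9] / [5];  Q = [1, 4] / [2, 5] / [3]
  Insert 6 (step 6): P = [1, 3, 6] / [2, 9] / [5];  Q = [1, 4, 6] / [2, 5] / [3]
  Insert 4 (step 7): P = [1, 3, 4] / [2, 6] / [5, 9];  Q = [1, 4, 6] / [2, 5] / [3, 7]
  Insert 8 (step 8): P = [1, 3, 4, 8] / [2, 6] / [5, 9];  Q = [1, 4, 6, 8] / [2, 5] / [3, 7]
  Insert 7 (step 9): P = [1, 3, 4, 7] / [2, 6, 8] / [5, 9];  Q = [1, 4, 6, 8] / [2, 5, 9] / [3, 7]
Final shape: (4, 3, 2).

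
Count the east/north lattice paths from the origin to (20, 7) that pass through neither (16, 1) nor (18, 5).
Number of paths = 684096

Inclusion–exclusion. Total paths: C(27, 20) = 888030. Through P₁: C(17, 16)·C(10, 4) = 3570. Through P₂: C(23, 18)·C(4, 2) = 201894. Since P₁ is strictly southwest of P₂, a monotone path through both must visit P₁ then P₂; paths through both = C(17, 16)·C(6, 2)·C(4, 2) = 1530. Avoid both = 888030 − 3570 − 201894 + 1530 = 684096.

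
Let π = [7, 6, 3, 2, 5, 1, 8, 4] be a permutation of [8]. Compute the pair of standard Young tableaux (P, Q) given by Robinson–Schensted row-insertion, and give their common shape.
P = [1, 4, 8] / [2, 5] / [3] / [6] / [7];  Q = [1, 5, 7] / [2, 8] / [3] / [4] / [6];  common shape = (3, 2, 1, 1, 1)

Row-insert the values π_1, π_2, … into P one at a time, bumping the leftmost entry strictly greater than the inserted value down to the next row. The recording tableau Q records, in position (i, j), the step at which that cell was added to P.
  Insert 7 (step 1): P = [7];  Q = [1]
  Insert 6 (step 2): P = [6] / [7];  Q = [1] / [2]
  Insert 3 (step 3): P = [3] / [6] / [7];  Q = [1] / [2] / [3]
  Insert 2 (step 4): P = [2] / [3] / [6] / [7];  Q = [1] / [2] / [3] / [4]
  Insert 5 (step 5): P = [2, 5] / [3] / [6] / [7];  Q = [1, 5] / [2] / [3] / [4]
  Insert 1 (step 6): P = [1, 5] / [2] / [3] / [6] / [7];  Q = [1, 5] / [2] / [3] / [4] / [6]
  Insert 8 (step 7): P = [1, 5, 8] / [2] / [3] / [6] / [7];  Q = [1, 5, 7] / [2] / [3] / [4] / [6]
  Insert 4 (step 8): P = [1, 4, 8] / [2, 5] / [3] / [6] / [7];  Q = [1, 5, 7] / [2, 8] / [3] / [4] / [6]
Final shape: (3, 2, 1, 1, 1).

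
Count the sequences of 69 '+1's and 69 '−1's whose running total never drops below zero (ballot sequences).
C_69 = 337485502510215975556783793455058624700

These ballot sequences are counted by the Catalan number C_n = (1/(n + 1)) · C(2n, n). For n = 69: C_69 = (1/70) · C(138, 69) = 23623985175715118288974865541854103729000/70 = 337485502510215975556783793455058624700.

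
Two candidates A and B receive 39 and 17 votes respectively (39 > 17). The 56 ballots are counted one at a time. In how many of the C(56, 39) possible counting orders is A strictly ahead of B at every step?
Strict-lead orderings = 38499031112850

Total orderings of the 56 votes with 39 for A: C(56, 39) = 97997533741800. By the Bertrand ballot formula (Cycle Lemma / reflection principle), the number of orderings in which A is strictly ahead of B throughout is (p − q)/(p + q) · C(p + q, p) = (39 − 17)/(39 + 17) · 97997533741800 = 38499031112850.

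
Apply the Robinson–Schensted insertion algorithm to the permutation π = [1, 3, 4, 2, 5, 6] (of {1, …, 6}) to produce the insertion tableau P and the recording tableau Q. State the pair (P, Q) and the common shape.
P = [1, 2, 4, 5, 6] / [3];  Q = [1, 2, 3, 5, 6] / [4];  common shape = (5, 1)

Row-insert the values π_1, π_2, … into P one at a time, bumping the leftmost entry strictly greater than the inserted value down to the next row. The recording tableau Q records, in position (i, j), the step at which that cell was added to P.
  Insert 1 (step 1): P = [1];  Q = [1]
  Insert 3 (step 2): P = [1, 3];  Q = [1, 2]
  Insert 4 (step 3): P = [1, 3, 4];  Q = [1, 2, 3]
  Insert 2 (step 4): P = [1, 2, 4] / [3];  Q = [1, 2, 3] / [4]
  Insert 5 (step 5): P = [1, 2, 4, 5] / [3];  Q = [1, 2, 3, 5] / [4]
  Insert 6 (step 6): P = [1, 2, 4, 5, 6] / [3];  Q = [1, 2, 3, 5, 6] / [4]
Final shape: (5, 1).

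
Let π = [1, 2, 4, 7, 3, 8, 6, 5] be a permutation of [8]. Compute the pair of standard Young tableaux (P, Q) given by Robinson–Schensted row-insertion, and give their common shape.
P = [1, 2, 3, 5, 8] / [4, 6] / [7];  Q = [1, 2, 3, 4, 6] / [5, 7] / [8];  common shape = (5, 2, 1)

Row-insert the values π_1, π_2, … into P one at a time, bumping the leftmost entry strictly greater than the inserted value down to the next row. The recording tableau Q records, in position (i, j), the step at which that cell was added to P.
  Insert 1 (step 1): P = [1];  Q = [1]
  Insert 2 (step 2): P = [1, 2];  Q = [1, 2]
  Insert 4 (step 3): P = [1, 2, 4];  Q = [1, 2, 3]
  Insert 7 (step 4): P = [1, 2, 4, 7];  Q = [1, 2, 3, 4]
  Insert 3 (step 5): P = [1, 2, 3, 7] / [4];  Q = [1, 2, 3, 4] / [5]
  Insert 8 (step 6): P = [1, 2, 3, 7, 8] / [4];  Q = [1, 2, 3, 4, 6] / [5]
  Insert 6 (step 7): P = [1, 2, 3, 6, 8] / [4, 7];  Q = [1, 2, 3, 4, 6] / [5, 7]
  Insert 5 (step 8): P = [1, 2, 3, 5, 8] / [4, 6] / [7];  Q = [1, 2, 3, 4, 6] / [5, 7] / [8]
Final shape: (5, 2, 1).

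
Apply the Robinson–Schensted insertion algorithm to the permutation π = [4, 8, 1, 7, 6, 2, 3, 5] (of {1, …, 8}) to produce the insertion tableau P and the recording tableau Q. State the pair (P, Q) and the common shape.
P = [1, 2, 3, 5] / [4, 6] / [7] / [8];  Q = [1, 2, 7, 8] / [3, 4] / [5] / [6];  common shape = (4, 2, 1, 1)

Row-insert the values π_1, π_2, … into P one at a time, bumping the leftmost entry strictly greater than the inserted value down to the next row. The recording tableau Q records, in position (i, j), the step at which that cell was added to P.
  Insert 4 (step 1): P = [4];  Q = [1]
  Insert 8 (step 2): P = [4, 8];  Q = [1, 2]
  Insert 1 (step 3): P = [1, 8] / [4];  Q = [1, 2] / [3]
  Insert 7 (step 4): P = [1, 7] / [4, 8];  Q = [1, 2] / [3, 4]
  Insert 6 (step 5): P = [1, 6] / [4, 7] / [8];  Q = [1, 2] / [3, 4] / [5]
  Insert 2 (step 6): P = [1, 2] / [4, 6] / [7] / [8];  Q = [1, 2] / [3, 4] / [5] / [6]
  Insert 3 (step 7): P = [1, 2, 3] / [4, 6] / [7] / [8];  Q = [1, 2, 7] / [3, 4] / [5] / [6]
  Insert 5 (step 8): P = [1, 2, 3, 5] / [4, 6] / [7] / [8];  Q = [1, 2, 7, 8] / [3, 4] / [5] / [6]
Final shape: (4, 2, 1, 1).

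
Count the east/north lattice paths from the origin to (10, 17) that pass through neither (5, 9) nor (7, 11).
Number of paths = 4195503

Inclusion–exclusion. Total paths: C(27, 10) = 8436285. Through P₁: C(14, 5)·C(13, 5) = 2576574. Through P₂: C(18, 7)·C(9, 3) = 2673216. Since P₁ is strictly southwest of P₂, a monotone path through both must visit P₁ then P₂; paths through both = C(14, 5)·C(4, 2)·C(9, 3) = 1009008. Avoid both = 8436285 − 2576574 − 2673216 + 1009008 = 4195503.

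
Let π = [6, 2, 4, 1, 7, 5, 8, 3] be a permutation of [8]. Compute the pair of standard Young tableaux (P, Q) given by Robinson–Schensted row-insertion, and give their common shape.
P = [1, 3, 5, 8] / [2, 4] / [6, 7];  Q = [1, 3, 5, 7] / [2, 6] / [4, 8];  common shape = (4, 2, 2)

Row-insert the values π_1, π_2, … into P one at a time, bumping the leftmost entry strictly greater than the inserted value down to the next row. The recording tableau Q records, in position (i, j), the step at which that cell was added to P.
  Insert 6 (step 1): P = [6];  Q = [1]
  Insert 2 (step 2): P = [2] / [6];  Q = [1] / [2]
  Insert 4 (step 3): P = [2, 4] / [6];  Q = [1, 3] / [2]
  Insert 1 (step 4): P = [1, 4] / [2] / [6];  Q = [1, 3] / [2] / [4]
  Insert 7 (step 5): P = [1, 4, 7] / [2] / [6];  Q = [1, 3, 5] / [2] / [4]
  Insert 5 (step 6): P = [1, 4, 5] / [2, 7] / [6];  Q = [1, 3, 5] / [2, 6] / [4]
  Insert 8 (step 7): P = [1, 4, 5, 8] / [2, 7] / [6];  Q = [1, 3, 5, 7] / [2, 6] / [4]
  Insert 3 (step 8): P = [1, 3, 5, 8] / [2, 4] / [6, 7];  Q = [1, 3, 5, 7] / [2, 6] / [4, 8]
Final shape: (4, 2, 2).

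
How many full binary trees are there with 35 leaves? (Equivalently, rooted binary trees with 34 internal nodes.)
C_34 = 812944042149730764

These full binary trees are counted by the Catalan number C_n = (1/(n + 1)) · C(2n, n). For n = 34: C_34 = (1/35) · C(68, 34) = 28453041475240576740/35 = 812944042149730764.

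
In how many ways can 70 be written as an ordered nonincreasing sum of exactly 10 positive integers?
p(70, 10 parts) = 195491

Partitions of n into exactly k parts are in bijection with partitions of n − k into at most k parts (subtract 1 from each part). So p(70, exactly 10) = p(60, parts ≤ 10). Computing via the recurrence p(m, j) = p(m, j−1) + p(m−j, j) gives 195491.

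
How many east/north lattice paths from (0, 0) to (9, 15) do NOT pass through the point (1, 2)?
Number of paths = 697034

Total paths from (0, 0) to (9, 15): C(24, 9) = 1307504. Paths through (1, 2): (paths (0, 0) → (1, 2)) × (paths (1, 2) → (9, 15)) = C(3, 1) · C(21, 8) = 3 · 203490 = 610470. Avoidance count = 1307504 − 610470 = 697034.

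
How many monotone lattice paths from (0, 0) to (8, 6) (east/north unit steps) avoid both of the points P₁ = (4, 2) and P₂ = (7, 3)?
Number of paths = 1713

Inclusion–exclusion. Total paths: C(14, 8) = 3003. Through P₁: C(6, 4)·C(8, 4) = 1050. Through P₂: C(10, 7)·C(4, 1) = 480. Since P₁ is strictly southwest of P₂, a monotone path through both must visit P₁ then P₂; paths through both = C(6, 4)·C(4, 3)·C(4, 1) = 240. Avoid both = 3003 − 1050 − 480 + 240 = 1713.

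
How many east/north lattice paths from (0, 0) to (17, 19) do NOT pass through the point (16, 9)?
Number of paths = 8575023875

Total paths from (0, 0) to (17, 19): C(36, 17) = 8597496600. Paths through (16, 9): (paths (0, 0) → (16, 9)) × (paths (16, 9) → (17, 19)) = C(25, 16) · C(11, 1) = 2042975 · 11 = 22472725. Avoidance count = 8597496600 − 22472725 = 8575023875.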